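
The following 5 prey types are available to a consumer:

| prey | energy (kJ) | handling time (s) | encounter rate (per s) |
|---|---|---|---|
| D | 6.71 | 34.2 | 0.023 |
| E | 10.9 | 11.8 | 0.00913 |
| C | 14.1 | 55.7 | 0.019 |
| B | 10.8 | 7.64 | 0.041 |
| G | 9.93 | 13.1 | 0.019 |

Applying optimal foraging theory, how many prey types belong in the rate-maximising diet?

3

Profitabilities (E/h, kJ/s): B 1.41, E 0.924, G 0.758, C 0.253, D 0.196. Add prey in this order while the next type's profitability exceeds the intake rate on those already taken.
Rate on top 1: 0.3372. E: 0.924 > 0.3372 → include.
Rate on top 2: 0.3817. G: 0.758 > 0.3817 → include.
Rate on top 3: 0.4377. C: 0.253 < 0.4377 → exclude; stop.
Optimal diet: B, E, G — 3 of 5 types.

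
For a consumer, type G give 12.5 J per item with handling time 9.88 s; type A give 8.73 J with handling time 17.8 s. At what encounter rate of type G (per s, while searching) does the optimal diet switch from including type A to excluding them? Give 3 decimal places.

The zero-one rule: include type A iff E₂/h₂ > λE₁/(1+λh₁). Equality gives the switch point.
λE₁h₂ = E₂ + λE₂h₁ ⇒ λ = E₂/(E₁h₂ − E₂h₁) = 8.73/(222.5 − 86.25) = 0.06407 per s.

0.064 per s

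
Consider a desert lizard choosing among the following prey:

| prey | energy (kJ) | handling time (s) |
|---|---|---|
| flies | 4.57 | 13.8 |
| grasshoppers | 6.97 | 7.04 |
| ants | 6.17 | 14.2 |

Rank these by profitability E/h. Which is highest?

In descending order of E/h:
grasshoppers: 6.97/7.04 = 0.99 kJ/s
ants: 6.17/14.2 = 0.435 kJ/s
flies: 4.57/13.8 = 0.331 kJ/s

grasshoppers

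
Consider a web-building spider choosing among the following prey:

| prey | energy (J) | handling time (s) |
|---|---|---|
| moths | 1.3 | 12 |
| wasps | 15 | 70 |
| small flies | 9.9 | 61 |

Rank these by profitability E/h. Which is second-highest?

In descending order of E/h:
wasps: 15/70 = 0.214 J/s
small flies: 9.9/61 = 0.162 J/s
moths: 1.3/12 = 0.108 J/s

small flies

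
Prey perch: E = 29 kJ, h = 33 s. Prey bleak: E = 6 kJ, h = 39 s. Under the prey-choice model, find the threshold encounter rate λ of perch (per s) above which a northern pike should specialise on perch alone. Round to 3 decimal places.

0.006 per s

The zero-one rule: include bleak iff E₂/h₂ > λE₁/(1+λh₁). Equality gives the switch point.
λE₁h₂ = E₂ + λE₂h₁ ⇒ λ = E₂/(E₁h₂ − E₂h₁) = 6/(1131 − 198) = 0.006431 per s.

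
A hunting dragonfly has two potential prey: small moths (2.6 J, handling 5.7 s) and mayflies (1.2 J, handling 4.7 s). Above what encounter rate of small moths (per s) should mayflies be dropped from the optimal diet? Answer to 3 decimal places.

The zero-one rule: include mayflies iff E₂/h₂ > λE₁/(1+λh₁). Equality gives the switch point.
λE₁h₂ = E₂ + λE₂h₁ ⇒ λ = E₂/(E₁h₂ − E₂h₁) = 1.2/(12.22 − 6.84) = 0.223 per s.

0.223 per s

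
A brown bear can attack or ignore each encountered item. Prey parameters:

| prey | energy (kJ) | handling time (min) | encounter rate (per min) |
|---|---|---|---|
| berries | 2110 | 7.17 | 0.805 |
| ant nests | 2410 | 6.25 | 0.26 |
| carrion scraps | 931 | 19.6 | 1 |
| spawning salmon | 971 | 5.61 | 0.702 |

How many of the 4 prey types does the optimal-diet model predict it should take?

E/h in descending order: ant nests 386, berries 294, spawning salmon 173, carrion scraps 47.5 kJ/min. The optimal diet is the largest prefix of this list for which every included type satisfies E_i/h_i > R on the types above it.
Rate on top 1: 238.7. berries: 294 > 238.7 → include.
Rate on top 2: 276.9. spawning salmon: 173 < 276.9 → exclude; stop.
Optimal diet: ant nests, berries — 2 of 4 types.

2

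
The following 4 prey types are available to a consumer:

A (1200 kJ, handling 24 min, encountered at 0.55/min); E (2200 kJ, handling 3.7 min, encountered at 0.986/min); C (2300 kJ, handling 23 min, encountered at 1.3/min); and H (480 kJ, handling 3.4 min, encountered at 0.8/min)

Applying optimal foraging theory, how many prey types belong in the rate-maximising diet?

Profitabilities (E/h, kJ/min): E 595, H 141, C 100, A 50. Add prey in this order while the next type's profitability exceeds the intake rate on those already taken.
Rate on top 1: 466.7. H: 141 < 466.7 → exclude; stop.
Optimal diet: E — 1 of 4 types.

1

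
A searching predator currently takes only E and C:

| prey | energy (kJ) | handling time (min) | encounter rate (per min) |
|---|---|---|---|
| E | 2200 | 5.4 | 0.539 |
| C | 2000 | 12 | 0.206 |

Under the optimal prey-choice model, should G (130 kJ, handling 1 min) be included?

No

On E and C alone, R = ΣλE/(1+Σλh) = 1598/6.383 = 250.3 kJ/min.
Profitability of G: 130/1 = 130 kJ/min.
130 < 250.3, so adding G would lower the average — exclude it.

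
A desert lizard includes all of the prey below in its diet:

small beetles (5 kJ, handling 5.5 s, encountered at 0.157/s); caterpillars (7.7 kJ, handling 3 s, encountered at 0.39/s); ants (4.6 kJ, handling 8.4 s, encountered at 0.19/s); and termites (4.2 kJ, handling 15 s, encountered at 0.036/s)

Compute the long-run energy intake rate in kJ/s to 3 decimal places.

R = Σλ_iE_i / (1 + Σλ_ih_i)
Numerator: 0.157×5 + 0.39×7.7 + 0.19×4.6 + 0.036×4.2 = 4.813
Denominator: 1 + 0.157×5.5 + 0.39×3 + 0.19×8.4 + 0.036×15 = 5.17
R = 4.813/5.17 = 0.9311 kJ/s

0.931 kJ/s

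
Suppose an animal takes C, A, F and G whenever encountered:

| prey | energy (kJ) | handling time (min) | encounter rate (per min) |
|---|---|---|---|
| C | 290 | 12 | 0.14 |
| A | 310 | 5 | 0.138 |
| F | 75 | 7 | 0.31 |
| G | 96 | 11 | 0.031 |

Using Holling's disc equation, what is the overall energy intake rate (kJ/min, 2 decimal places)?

R = Σλ_iE_i / (1 + Σλ_ih_i)
Numerator: 0.14×290 + 0.138×310 + 0.31×75 + 0.031×96 = 109.6
Denominator: 1 + 0.14×12 + 0.138×5 + 0.31×7 + 0.031×11 = 5.881
R = 109.6/5.881 = 18.64 kJ/min

18.64 kJ/min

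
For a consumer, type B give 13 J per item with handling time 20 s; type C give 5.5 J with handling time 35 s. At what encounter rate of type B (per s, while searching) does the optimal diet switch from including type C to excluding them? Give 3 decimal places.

0.016 per s

The zero-one rule: include type C iff E₂/h₂ > λE₁/(1+λh₁). Equality gives the switch point.
λE₁h₂ = E₂ + λE₂h₁ ⇒ λ = E₂/(E₁h₂ − E₂h₁) = 5.5/(455 − 110) = 0.01594 per s.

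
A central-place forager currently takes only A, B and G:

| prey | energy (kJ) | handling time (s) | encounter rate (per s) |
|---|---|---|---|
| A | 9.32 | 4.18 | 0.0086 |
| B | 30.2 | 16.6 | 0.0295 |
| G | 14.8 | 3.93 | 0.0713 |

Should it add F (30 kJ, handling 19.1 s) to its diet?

Intake rate on the current diet: R = (0.0086×9.32 + 0.0295×30.2 + 0.0713×14.8) / (1 + 0.0086×4.18 + 0.0295×16.6 + 0.0713×3.93) = 2.026/1.806 = 1.122 kJ/s.
Profitability of F: 30/19.1 = 1.571 kJ/s.
Since 1.571 > R, including F increases the long-run rate.

Yes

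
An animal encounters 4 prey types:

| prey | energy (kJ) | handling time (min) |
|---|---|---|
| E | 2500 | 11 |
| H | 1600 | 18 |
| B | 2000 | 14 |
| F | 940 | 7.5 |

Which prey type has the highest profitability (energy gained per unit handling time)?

E

In descending order of E/h:
E: 2500/11 = 227 kJ/min
B: 2000/14 = 143 kJ/min
F: 940/7.5 = 125 kJ/min
H: 1600/18 = 88.9 kJ/min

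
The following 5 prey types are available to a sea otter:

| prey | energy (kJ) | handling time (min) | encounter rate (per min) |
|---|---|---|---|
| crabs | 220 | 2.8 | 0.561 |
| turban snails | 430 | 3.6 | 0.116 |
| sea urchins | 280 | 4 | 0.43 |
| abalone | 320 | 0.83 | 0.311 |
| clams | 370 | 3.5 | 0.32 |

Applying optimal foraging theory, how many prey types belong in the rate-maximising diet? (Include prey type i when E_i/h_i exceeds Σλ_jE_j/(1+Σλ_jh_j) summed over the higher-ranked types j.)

3

E/h in descending order: abalone 386, turban snails 119, clams 106, crabs 78.6, sea urchins 70 kJ/min. The optimal diet is the largest prefix of this list for which every included type satisfies E_i/h_i > R on the types above it.
Rate on top 1: 79.1. turban snails: 119 > 79.1 → include.
Rate on top 2: 89.16. clams: 106 > 89.16 → include.
Rate on top 3: 95.79. crabs: 78.6 < 95.79 → exclude; stop.
Optimal diet: abalone, turban snails, clams — 3 of 5 types.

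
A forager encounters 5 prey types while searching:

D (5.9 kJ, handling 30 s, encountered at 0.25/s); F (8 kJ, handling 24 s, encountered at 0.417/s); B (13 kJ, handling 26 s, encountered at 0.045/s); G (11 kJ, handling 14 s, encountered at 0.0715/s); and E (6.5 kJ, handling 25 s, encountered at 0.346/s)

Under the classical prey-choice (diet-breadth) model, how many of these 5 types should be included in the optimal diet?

E/h in descending order: G 0.786, B 0.5, F 0.333, E 0.26, D 0.197 kJ/s. The optimal diet is the largest prefix of this list for which every included type satisfies E_i/h_i > R on the types above it.
Rate on top 1: 0.3931. B: 0.5 > 0.3931 → include.
Rate on top 2: 0.4325. F: 0.333 < 0.4325 → exclude; stop.
Optimal diet: G, B — 2 of 5 types.

2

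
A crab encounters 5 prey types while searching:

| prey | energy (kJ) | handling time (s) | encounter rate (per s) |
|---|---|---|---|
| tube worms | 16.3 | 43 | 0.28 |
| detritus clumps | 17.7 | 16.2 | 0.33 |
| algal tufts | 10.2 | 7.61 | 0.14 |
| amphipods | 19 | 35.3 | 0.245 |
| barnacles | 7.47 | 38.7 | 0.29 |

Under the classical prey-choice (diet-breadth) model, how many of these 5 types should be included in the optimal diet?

Profitabilities (E/h, kJ/s): algal tufts 1.34, detritus clumps 1.09, amphipods 0.538, tube worms 0.379, barnacles 0.193. Add prey in this order while the next type's profitability exceeds the intake rate on those already taken.
Rate on top 1: 0.6914. detritus clumps: 1.09 > 0.6914 → include.
Rate on top 2: 0.9808. amphipods: 0.538 < 0.9808 → exclude; stop.
Optimal diet: algal tufts, detritus clumps — 2 of 5 types.

2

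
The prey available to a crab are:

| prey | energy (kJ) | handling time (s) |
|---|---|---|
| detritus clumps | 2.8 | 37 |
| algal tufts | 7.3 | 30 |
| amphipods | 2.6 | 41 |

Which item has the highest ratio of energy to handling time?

algal tufts

Profitability E/h (kJ/s): detritus clumps = 2.8/37 = 0.0757, algal tufts = 7.3/30 = 0.243, amphipods = 2.6/41 = 0.0634.
Ranked: algal tufts > detritus clumps > amphipods.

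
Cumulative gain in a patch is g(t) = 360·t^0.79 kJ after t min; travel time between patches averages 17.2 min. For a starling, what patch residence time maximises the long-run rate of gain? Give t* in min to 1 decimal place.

64.7 min

Maximise g(t)/(T+t): set derivative to zero → g'(t)(T+t) = g(t).
g'(t) = 0.79·360·t^-0.21. Setting 0.79·360·t^-0.21 = 360·t^0.79/(17.2+t) gives 0.79(17.2+t) = t, so 0.21·t = 0.79×17.2.
t* = 0.79×17.2/0.21 = 64.7 min.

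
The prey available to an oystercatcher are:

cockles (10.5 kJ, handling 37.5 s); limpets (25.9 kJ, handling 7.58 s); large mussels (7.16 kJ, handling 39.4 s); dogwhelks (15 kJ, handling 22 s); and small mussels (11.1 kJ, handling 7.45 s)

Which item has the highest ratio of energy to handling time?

In descending order of E/h:
limpets: 25.9/7.58 = 3.42 kJ/s
small mussels: 11.1/7.45 = 1.49 kJ/s
dogwhelks: 15/22 = 0.682 kJ/s
cockles: 10.5/37.5 = 0.28 kJ/s
large mussels: 7.16/39.4 = 0.182 kJ/s

limpets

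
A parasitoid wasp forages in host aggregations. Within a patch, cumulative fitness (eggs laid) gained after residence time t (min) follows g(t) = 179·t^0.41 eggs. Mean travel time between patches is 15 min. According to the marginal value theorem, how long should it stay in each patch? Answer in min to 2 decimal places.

Maximise g(t)/(T+t): set derivative to zero → g'(t)(T+t) = g(t).
g'(t) = 0.41·179·t^-0.59. Setting 0.41·179·t^-0.59 = 179·t^0.41/(15+t) gives 0.41(15+t) = t, so 0.59·t = 0.41×15.
t* = 0.41×15/0.59 = 10.42 min.

10.42 min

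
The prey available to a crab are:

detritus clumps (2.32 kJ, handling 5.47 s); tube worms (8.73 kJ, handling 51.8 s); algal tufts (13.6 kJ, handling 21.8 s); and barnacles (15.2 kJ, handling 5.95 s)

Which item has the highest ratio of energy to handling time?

barnacles

In descending order of E/h:
barnacles: 15.2/5.95 = 2.55 kJ/s
algal tufts: 13.6/21.8 = 0.624 kJ/s
detritus clumps: 2.32/5.47 = 0.424 kJ/s
tube worms: 8.73/51.8 = 0.169 kJ/s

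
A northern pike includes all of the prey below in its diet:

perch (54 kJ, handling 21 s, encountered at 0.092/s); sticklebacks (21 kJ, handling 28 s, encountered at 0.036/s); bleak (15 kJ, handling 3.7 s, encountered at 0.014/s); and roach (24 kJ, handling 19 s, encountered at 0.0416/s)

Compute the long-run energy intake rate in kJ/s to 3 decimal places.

1.450 kJ/s

R = Σλ_iE_i / (1 + Σλ_ih_i)
Numerator: 0.092×54 + 0.036×21 + 0.014×15 + 0.0416×24 = 6.932
Denominator: 1 + 0.092×21 + 0.036×28 + 0.014×3.7 + 0.0416×19 = 4.782
R = 6.932/4.782 = 1.45 kJ/s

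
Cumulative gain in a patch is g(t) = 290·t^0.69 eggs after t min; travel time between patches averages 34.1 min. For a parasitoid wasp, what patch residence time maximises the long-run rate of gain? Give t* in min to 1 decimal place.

75.9 min

Optimal t* satisfies g'(t*) = g(t*)/(T + t*).
g'(t) = 0.69·290·t^-0.31. Setting 0.69·290·t^-0.31 = 290·t^0.69/(34.1+t) gives 0.69(34.1+t) = t, so 0.31·t = 0.69×34.1.
t* = 0.69×34.1/0.31 = 75.9 min.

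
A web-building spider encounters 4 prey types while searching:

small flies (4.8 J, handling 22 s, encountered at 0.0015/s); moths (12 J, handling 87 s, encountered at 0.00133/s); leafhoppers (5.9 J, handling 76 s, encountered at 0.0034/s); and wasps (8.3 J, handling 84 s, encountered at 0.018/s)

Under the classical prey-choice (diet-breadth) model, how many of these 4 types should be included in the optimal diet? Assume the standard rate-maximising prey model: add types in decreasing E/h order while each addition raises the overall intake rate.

Rank by E/h (J/s): small flies 0.218, moths 0.138, wasps 0.0988, leafhoppers 0.0776. Include each in turn until the next type's E/h falls below the running intake rate.
Rate on top 1: 0.00697. moths: 0.138 > 0.00697 → include.
Rate on top 2: 0.02016. wasps: 0.0988 > 0.02016 → include.
Rate on top 3: 0.06485. leafhoppers: 0.0776 > 0.06485 → include.
Optimal diet: small flies, moths, wasps, leafhoppers — 4 of 4 types.

4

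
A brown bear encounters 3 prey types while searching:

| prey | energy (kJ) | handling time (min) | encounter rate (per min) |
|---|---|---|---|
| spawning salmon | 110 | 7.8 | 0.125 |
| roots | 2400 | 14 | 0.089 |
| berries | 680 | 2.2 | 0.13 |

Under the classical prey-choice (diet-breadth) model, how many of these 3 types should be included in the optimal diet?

E/h in descending order: berries 309, roots 171, spawning salmon 14.1 kJ/min. The optimal diet is the largest prefix of this list for which every included type satisfies E_i/h_i > R on the types above it.
Rate on top 1: 68.74. roots: 171 > 68.74 → include.
Rate on top 2: 119.3. spawning salmon: 14.1 < 119.3 → exclude; stop.
Optimal diet: berries, roots — 2 of 3 types.

2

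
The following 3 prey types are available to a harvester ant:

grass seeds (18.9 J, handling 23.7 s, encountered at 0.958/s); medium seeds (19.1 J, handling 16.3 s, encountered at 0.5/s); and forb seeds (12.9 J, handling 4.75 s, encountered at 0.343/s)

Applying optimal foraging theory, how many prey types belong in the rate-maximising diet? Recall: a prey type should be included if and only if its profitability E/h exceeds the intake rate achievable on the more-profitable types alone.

E/h in descending order: forb seeds 2.72, medium seeds 1.17, grass seeds 0.797 J/s. The optimal diet is the largest prefix of this list for which every included type satisfies E_i/h_i > R on the types above it.
Rate on top 1: 1.683. medium seeds: 1.17 < 1.683 → exclude; stop.
Optimal diet: forb seeds — 1 of 3 types.

1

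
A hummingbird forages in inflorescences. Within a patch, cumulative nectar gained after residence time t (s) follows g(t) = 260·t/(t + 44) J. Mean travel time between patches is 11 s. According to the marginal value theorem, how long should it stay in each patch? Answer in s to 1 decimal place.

22.0 s

Optimal t* satisfies g'(t*) = g(t*)/(T + t*).
g'(t) = 260·44/(t + 44)². Setting 260·44/(t+44)² = 260t/[(t+44)(11+t)] gives 44(11+t) = t(t+44), so t² = 44×11 = 484.
t* = √484 = 22 s.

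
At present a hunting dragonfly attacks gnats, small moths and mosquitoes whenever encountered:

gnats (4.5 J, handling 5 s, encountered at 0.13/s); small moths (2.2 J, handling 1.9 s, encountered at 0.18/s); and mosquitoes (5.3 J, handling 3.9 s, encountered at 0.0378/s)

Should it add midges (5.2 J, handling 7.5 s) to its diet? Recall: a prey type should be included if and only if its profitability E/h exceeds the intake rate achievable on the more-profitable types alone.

Current rate: (0.13×4.5 + 0.18×2.2 + 0.0378×5.3)/(1 + 0.13×5 + 0.18×1.9 + 0.0378×3.9) = 0.5522 J/s.
Profitability of midges: 5.2/7.5 = 0.6933 J/s.
Since 0.6933 > R, including midges increases the long-run rate.

Yes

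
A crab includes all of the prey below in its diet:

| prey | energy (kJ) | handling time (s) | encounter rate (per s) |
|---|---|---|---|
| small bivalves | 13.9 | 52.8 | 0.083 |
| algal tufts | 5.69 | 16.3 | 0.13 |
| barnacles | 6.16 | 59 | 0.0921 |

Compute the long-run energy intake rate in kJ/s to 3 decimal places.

R = Σλ_iE_i / (1 + Σλ_ih_i)
Numerator: 0.083×13.9 + 0.13×5.69 + 0.0921×6.16 = 2.461
Denominator: 1 + 0.083×52.8 + 0.13×16.3 + 0.0921×59 = 12.94
R = 2.461/12.94 = 0.1902 kJ/s

0.190 kJ/s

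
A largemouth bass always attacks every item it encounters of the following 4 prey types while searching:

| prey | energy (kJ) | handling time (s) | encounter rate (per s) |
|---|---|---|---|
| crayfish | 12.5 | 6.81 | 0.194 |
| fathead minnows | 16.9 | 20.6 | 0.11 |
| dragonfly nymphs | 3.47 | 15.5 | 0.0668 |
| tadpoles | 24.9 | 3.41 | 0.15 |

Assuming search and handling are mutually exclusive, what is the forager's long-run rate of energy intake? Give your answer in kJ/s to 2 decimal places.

1.35 kJ/s

R = (0.194×12.5 + 0.11×16.9 + 0.0668×3.47 + 0.15×24.9) / (1 + 0.194×6.81 + 0.11×20.6 + 0.0668×15.5 + 0.15×3.41) = 8.251/6.134 = 1.345 kJ/s.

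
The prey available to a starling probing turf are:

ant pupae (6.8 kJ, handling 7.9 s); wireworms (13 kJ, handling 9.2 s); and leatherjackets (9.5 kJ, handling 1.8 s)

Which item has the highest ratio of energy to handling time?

leatherjackets

In descending order of E/h:
leatherjackets: 9.5/1.8 = 5.28 kJ/s
wireworms: 13/9.2 = 1.41 kJ/s
ant pupae: 6.8/7.9 = 0.861 kJ/s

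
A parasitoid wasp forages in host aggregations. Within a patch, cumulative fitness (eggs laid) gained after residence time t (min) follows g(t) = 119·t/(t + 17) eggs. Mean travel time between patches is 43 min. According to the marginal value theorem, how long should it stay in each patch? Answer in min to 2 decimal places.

By the marginal value theorem, leave when the instantaneous gain rate g'(t) equals the habitat-wide average g(t)/(T + t).
g'(t) = 119·17/(t + 17)². Setting 119·17/(t+17)² = 119t/[(t+17)(43+t)] gives 17(43+t) = t(t+17), so t² = 17×43 = 731.
t* = √731 = 27.04 min.

27.04 min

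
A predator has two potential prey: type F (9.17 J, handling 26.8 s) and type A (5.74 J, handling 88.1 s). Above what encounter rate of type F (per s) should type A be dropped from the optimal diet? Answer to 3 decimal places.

0.009 per s

Drop type A once their profitability E₂/h₂ falls below the rate achievable on type F alone: E₂/h₂ = λE₁/(1 + λh₁).
Solve for λ: λE₁h₂ = E₂(1 + λh₁) → λ(E₁h₂ − E₂h₁) = E₂ → λ = E₂/(E₁h₂ − E₂h₁).
λ = 5.74/(9.17×88.1 − 5.74×26.8) = 5.74/654 = 0.008776 per s.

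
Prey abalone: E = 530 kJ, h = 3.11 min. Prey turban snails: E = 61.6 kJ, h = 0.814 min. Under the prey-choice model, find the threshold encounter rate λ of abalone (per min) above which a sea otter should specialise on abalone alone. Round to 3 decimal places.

0.257 per min

Drop turban snails once their profitability E₂/h₂ falls below the rate achievable on abalone alone: E₂/h₂ = λE₁/(1 + λh₁).
Solve for λ: λE₁h₂ = E₂(1 + λh₁) → λ(E₁h₂ − E₂h₁) = E₂ → λ = E₂/(E₁h₂ − E₂h₁).
λ = 61.6/(530×0.814 − 61.6×3.11) = 61.6/239.8 = 0.2568 per min.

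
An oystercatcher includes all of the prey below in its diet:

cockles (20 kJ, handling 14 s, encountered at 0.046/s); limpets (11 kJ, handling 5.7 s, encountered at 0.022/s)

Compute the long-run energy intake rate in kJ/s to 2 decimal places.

Energy encountered per unit search time: 0.046×20 + 0.022×11 = 1.162 kJ/s.
Handling time per unit search time: 0.046×14 + 0.022×5.7 = 0.7694.
Rate = 1.162/(1 + 0.7694) = 0.6567 kJ/s.

0.66 kJ/s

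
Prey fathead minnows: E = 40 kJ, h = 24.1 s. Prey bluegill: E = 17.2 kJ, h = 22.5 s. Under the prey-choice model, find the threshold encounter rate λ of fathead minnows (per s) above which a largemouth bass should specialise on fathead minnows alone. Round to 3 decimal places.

0.035 per s

Drop bluegill once their profitability E₂/h₂ falls below the rate achievable on fathead minnows alone: E₂/h₂ = λE₁/(1 + λh₁).
Solve for λ: λE₁h₂ = E₂(1 + λh₁) → λ(E₁h₂ − E₂h₁) = E₂ → λ = E₂/(E₁h₂ − E₂h₁).
λ = 17.2/(40×22.5 − 17.2×24.1) = 17.2/485.5 = 0.03543 per s.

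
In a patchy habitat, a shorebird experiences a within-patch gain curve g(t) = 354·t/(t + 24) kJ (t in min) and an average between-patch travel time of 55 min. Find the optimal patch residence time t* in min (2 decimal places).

By the marginal value theorem, leave when the instantaneous gain rate g'(t) equals the habitat-wide average g(t)/(T + t).
g'(t) = 354·24/(t + 24)². Setting 354·24/(t+24)² = 354t/[(t+24)(55+t)] gives 24(55+t) = t(t+24), so t² = 24×55 = 1320.
t* = √1320 = 36.33 min.

36.33 min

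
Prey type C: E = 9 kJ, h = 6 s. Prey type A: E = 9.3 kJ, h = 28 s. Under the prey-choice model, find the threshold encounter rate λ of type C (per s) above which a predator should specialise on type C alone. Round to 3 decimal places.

0.047 per s

At the threshold, the rate on type C alone equals the profitability of type A: λ·9/(1 + λ·6) = 9.3/28 = 0.3321.
Rearranging, λ(9 − 0.3321×6) = 0.3321, so λ = 0.3321/7.007 = 0.0474 per s.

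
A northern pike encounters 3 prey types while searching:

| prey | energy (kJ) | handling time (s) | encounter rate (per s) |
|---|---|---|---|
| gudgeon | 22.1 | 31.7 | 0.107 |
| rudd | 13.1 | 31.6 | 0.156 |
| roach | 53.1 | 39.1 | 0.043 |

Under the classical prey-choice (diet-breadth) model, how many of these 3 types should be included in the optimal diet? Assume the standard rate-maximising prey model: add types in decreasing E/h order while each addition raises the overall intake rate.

Profitabilities (E/h, kJ/s): roach 1.36, gudgeon 0.697, rudd 0.415. Add prey in this order while the next type's profitability exceeds the intake rate on those already taken.
Rate on top 1: 0.8516. gudgeon: 0.697 < 0.8516 → exclude; stop.
Optimal diet: roach — 1 of 3 types.

1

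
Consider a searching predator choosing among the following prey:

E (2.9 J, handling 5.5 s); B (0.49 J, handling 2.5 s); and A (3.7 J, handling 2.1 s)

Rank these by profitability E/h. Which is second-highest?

Profitability E/h (J/s): E = 2.9/5.5 = 0.527, B = 0.49/2.5 = 0.196, A = 3.7/2.1 = 1.76.
Ranked: A > E > B.

E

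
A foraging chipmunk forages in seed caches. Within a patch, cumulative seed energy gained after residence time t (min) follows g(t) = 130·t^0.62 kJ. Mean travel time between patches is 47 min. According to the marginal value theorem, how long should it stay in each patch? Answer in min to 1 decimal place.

76.7 min

Optimal t* satisfies g'(t*) = g(t*)/(T + t*).
g'(t) = 0.62·130·t^-0.38. Setting 0.62·130·t^-0.38 = 130·t^0.62/(47+t) gives 0.62(47+t) = t, so 0.38·t = 0.62×47.
t* = 0.62×47/0.38 = 76.68 min.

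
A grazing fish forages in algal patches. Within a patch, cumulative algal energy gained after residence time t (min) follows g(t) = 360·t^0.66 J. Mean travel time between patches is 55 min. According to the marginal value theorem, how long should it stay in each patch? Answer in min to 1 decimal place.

106.8 min

Maximise g(t)/(T+t): set derivative to zero → g'(t)(T+t) = g(t).
g'(t) = 0.66·360·t^-0.34. Setting 0.66·360·t^-0.34 = 360·t^0.66/(55+t) gives 0.66(55+t) = t, so 0.34·t = 0.66×55.
t* = 0.66×55/0.34 = 106.8 min.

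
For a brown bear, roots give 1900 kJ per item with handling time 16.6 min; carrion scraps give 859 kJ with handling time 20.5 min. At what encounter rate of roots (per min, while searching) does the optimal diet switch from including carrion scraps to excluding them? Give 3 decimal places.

Drop carrion scraps once their profitability E₂/h₂ falls below the rate achievable on roots alone: E₂/h₂ = λE₁/(1 + λh₁).
Solve for λ: λE₁h₂ = E₂(1 + λh₁) → λ(E₁h₂ − E₂h₁) = E₂ → λ = E₂/(E₁h₂ − E₂h₁).
λ = 859/(1900×20.5 − 859×16.6) = 859/2.469e+04 = 0.03479 per min.

0.035 per min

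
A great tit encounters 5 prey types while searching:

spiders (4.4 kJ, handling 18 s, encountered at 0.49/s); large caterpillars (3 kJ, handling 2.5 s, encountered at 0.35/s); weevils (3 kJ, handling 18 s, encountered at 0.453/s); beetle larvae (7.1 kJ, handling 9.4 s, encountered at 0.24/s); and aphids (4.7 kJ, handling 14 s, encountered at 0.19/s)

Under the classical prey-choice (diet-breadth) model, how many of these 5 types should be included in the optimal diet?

E/h in descending order: large caterpillars 1.2, beetle larvae 0.755, aphids 0.336, spiders 0.244, weevils 0.167 kJ/s. The optimal diet is the largest prefix of this list for which every included type satisfies E_i/h_i > R on the types above it.
Rate on top 1: 0.56. beetle larvae: 0.755 > 0.56 → include.
Rate on top 2: 0.6667. aphids: 0.336 < 0.6667 → exclude; stop.
Optimal diet: large caterpillars, beetle larvae — 2 of 5 types.

2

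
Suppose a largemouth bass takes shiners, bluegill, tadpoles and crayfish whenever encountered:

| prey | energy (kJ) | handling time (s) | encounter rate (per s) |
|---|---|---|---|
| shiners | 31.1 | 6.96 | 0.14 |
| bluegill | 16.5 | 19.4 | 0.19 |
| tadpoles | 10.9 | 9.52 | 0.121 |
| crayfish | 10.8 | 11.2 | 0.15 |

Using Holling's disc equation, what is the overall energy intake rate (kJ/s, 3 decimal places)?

1.228 kJ/s

Energy encountered per unit search time: 0.14×31.1 + 0.19×16.5 + 0.121×10.9 + 0.15×10.8 = 10.43 kJ/s.
Handling time per unit search time: 0.14×6.96 + 0.19×19.4 + 0.121×9.52 + 0.15×11.2 = 7.492.
Rate = 10.43/(1 + 7.492) = 1.228 kJ/s.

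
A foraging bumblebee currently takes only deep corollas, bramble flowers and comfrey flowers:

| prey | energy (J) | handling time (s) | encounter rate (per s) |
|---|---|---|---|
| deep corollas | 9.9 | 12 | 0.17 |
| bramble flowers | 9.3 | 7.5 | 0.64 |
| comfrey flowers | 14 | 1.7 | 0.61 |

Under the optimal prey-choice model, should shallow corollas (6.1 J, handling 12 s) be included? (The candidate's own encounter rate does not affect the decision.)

No

Intake rate on the current diet: R = (0.17×9.9 + 0.64×9.3 + 0.61×14) / (1 + 0.17×12 + 0.64×7.5 + 0.61×1.7) = 16.18/8.877 = 1.822 J/s.
shallow corollas: E/h = 6.1/12 = 0.5083 J/s.
Since 0.5083 < R, time spent handling shallow corollas is better spent searching.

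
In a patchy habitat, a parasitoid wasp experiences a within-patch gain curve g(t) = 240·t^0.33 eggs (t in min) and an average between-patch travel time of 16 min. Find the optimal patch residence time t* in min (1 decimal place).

By the marginal value theorem, leave when the instantaneous gain rate g'(t) equals the habitat-wide average g(t)/(T + t).
g'(t) = 0.33·240·t^-0.67. Setting 0.33·240·t^-0.67 = 240·t^0.33/(16+t) gives 0.33(16+t) = t, so 0.67·t = 0.33×16.
t* = 0.33×16/0.67 = 7.881 min.

7.9 min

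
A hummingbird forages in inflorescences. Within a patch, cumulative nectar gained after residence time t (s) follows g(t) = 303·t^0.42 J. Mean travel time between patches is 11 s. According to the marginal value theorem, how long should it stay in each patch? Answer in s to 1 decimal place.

8.0 s

Optimal t* satisfies g'(t*) = g(t*)/(T + t*).
g'(t) = 0.42·303·t^-0.58. Setting 0.42·303·t^-0.58 = 303·t^0.42/(11+t) gives 0.42(11+t) = t, so 0.58·t = 0.42×11.
t* = 0.42×11/0.58 = 7.966 s.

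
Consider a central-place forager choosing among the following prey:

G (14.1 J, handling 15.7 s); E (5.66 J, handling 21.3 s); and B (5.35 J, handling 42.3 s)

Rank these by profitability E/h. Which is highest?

G

Profitability E/h (J/s): G = 14.1/15.7 = 0.898, E = 5.66/21.3 = 0.266, B = 5.35/42.3 = 0.126.
Ranked: G > E > B.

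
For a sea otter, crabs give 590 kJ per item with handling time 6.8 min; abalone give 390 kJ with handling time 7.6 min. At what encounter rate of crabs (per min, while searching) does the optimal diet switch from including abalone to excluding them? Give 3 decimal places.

0.213 per min

The zero-one rule: include abalone iff E₂/h₂ > λE₁/(1+λh₁). Equality gives the switch point.
λE₁h₂ = E₂ + λE₂h₁ ⇒ λ = E₂/(E₁h₂ − E₂h₁) = 390/(4484 − 2652) = 0.2129 per min.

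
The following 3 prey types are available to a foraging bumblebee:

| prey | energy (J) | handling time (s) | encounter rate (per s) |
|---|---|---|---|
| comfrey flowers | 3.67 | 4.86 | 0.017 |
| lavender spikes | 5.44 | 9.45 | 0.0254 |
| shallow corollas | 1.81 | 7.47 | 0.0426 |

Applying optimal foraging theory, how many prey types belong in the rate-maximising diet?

Profitabilities (E/h, J/s): comfrey flowers 0.755, lavender spikes 0.576, shallow corollas 0.242. Add prey in this order while the next type's profitability exceeds the intake rate on those already taken.
Rate on top 1: 0.05763. lavender spikes: 0.576 > 0.05763 → include.
Rate on top 2: 0.1516. shallow corollas: 0.242 > 0.1516 → include.
Optimal diet: comfrey flowers, lavender spikes, shallow corollas — 3 of 3 types.

3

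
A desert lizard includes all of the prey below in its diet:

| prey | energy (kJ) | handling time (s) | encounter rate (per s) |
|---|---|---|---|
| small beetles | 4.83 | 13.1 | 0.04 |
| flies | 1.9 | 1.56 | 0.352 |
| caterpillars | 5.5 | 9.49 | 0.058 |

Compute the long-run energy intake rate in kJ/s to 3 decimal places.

0.450 kJ/s

Energy encountered per unit search time: 0.04×4.83 + 0.352×1.9 + 0.058×5.5 = 1.181 kJ/s.
Handling time per unit search time: 0.04×13.1 + 0.352×1.56 + 0.058×9.49 = 1.624.
Rate = 1.181/(1 + 1.624) = 0.4502 kJ/s.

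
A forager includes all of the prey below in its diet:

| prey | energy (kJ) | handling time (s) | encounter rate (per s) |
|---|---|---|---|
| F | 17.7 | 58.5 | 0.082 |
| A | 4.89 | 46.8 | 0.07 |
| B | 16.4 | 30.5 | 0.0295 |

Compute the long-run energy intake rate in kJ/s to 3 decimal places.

0.228 kJ/s

Energy encountered per unit search time: 0.082×17.7 + 0.07×4.89 + 0.0295×16.4 = 2.277 kJ/s.
Handling time per unit search time: 0.082×58.5 + 0.07×46.8 + 0.0295×30.5 = 8.973.
Rate = 2.277/(1 + 8.973) = 0.2284 kJ/s.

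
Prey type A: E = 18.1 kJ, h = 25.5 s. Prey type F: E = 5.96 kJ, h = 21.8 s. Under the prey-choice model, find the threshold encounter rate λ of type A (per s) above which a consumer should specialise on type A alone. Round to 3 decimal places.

The zero-one rule: include type F iff E₂/h₂ > λE₁/(1+λh₁). Equality gives the switch point.
λE₁h₂ = E₂ + λE₂h₁ ⇒ λ = E₂/(E₁h₂ − E₂h₁) = 5.96/(394.6 − 152) = 0.02457 per s.

0.025 per s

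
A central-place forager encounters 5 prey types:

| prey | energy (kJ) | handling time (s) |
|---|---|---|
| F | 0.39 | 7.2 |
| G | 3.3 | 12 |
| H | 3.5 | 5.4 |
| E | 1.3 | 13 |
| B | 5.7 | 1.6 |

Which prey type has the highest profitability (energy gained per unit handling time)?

In descending order of E/h:
B: 5.7/1.6 = 3.56 kJ/s
H: 3.5/5.4 = 0.648 kJ/s
G: 3.3/12 = 0.275 kJ/s
E: 1.3/13 = 0.1 kJ/s
F: 0.39/7.2 = 0.0542 kJ/s

B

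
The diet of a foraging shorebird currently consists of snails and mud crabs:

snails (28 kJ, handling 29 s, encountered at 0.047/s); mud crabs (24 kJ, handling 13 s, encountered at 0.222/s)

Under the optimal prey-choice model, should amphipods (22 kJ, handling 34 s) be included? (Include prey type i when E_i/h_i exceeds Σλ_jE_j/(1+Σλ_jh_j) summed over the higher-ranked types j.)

No

Current rate: (0.047×28 + 0.222×24)/(1 + 0.047×29 + 0.222×13) = 1.266 kJ/s.
amphipods: E/h = 22/34 = 0.6471 kJ/s.
Since 0.6471 < R, time spent handling amphipods is better spent searching.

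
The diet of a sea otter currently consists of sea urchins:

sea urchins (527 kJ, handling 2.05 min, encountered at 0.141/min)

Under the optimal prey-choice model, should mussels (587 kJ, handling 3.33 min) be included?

Yes

Intake rate on the current diet: R = (0.141×527) / (1 + 0.141×2.05) = 74.31/1.289 = 57.64 kJ/min.
mussels: E/h = 587/3.33 = 176.3 kJ/min.
Since 176.3 > R, including mussels increases the long-run rate.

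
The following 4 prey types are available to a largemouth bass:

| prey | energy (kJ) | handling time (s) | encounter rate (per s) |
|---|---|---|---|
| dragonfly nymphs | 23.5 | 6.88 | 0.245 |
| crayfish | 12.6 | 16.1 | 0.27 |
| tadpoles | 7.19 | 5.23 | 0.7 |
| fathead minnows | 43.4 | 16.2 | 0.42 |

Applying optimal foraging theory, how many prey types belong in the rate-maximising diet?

2

E/h in descending order: dragonfly nymphs 3.42, fathead minnows 2.68, tadpoles 1.37, crayfish 0.783 kJ/s. The optimal diet is the largest prefix of this list for which every included type satisfies E_i/h_i > R on the types above it.
Rate on top 1: 2.144. fathead minnows: 2.68 > 2.144 → include.
Rate on top 2: 2.528. tadpoles: 1.37 < 2.528 → exclude; stop.
Optimal diet: dragonfly nymphs, fathead minnows — 2 of 4 types.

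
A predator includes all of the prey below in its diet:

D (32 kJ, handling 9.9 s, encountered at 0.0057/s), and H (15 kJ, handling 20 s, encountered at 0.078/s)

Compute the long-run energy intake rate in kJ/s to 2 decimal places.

R = (0.0057×32 + 0.078×15) / (1 + 0.0057×9.9 + 0.078×20) = 1.352/2.616 = 0.5169 kJ/s.

0.52 kJ/s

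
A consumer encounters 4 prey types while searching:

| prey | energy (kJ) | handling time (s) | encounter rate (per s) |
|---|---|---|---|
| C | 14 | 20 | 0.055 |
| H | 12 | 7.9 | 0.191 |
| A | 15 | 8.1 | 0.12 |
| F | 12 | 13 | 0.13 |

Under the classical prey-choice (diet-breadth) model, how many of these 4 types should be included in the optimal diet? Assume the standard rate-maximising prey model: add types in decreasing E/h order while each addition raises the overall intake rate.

2

Rank by E/h (kJ/s): A 1.85, H 1.52, F 0.923, C 0.7. Include each in turn until the next type's E/h falls below the running intake rate.
Rate on top 1: 0.9128. H: 1.52 > 0.9128 → include.
Rate on top 2: 1.176. F: 0.923 < 1.176 → exclude; stop.
Optimal diet: A, H — 2 of 4 types.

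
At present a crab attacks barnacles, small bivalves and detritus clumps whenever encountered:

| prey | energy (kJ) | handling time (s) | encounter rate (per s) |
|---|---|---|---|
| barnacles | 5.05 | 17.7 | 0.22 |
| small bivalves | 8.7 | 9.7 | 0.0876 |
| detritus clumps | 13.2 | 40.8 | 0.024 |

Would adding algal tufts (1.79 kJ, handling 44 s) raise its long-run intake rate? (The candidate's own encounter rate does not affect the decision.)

Intake rate on the current diet: R = (0.22×5.05 + 0.0876×8.7 + 0.024×13.2) / (1 + 0.22×17.7 + 0.0876×9.7 + 0.024×40.8) = 2.19/6.723 = 0.3257 kJ/s.
Profitability of algal tufts: 1.79/44 = 0.04068 kJ/s.
0.04068 < 0.3257, so adding algal tufts would lower the average — exclude it.

No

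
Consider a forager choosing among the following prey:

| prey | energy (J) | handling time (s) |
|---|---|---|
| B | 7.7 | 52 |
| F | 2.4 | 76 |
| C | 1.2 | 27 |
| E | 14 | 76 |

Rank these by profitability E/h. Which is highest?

E

Profitability E/h (J/s): B = 7.7/52 = 0.148, F = 2.4/76 = 0.0316, C = 1.2/27 = 0.0444, E = 14/76 = 0.184.
Ranked: E > B > C > F.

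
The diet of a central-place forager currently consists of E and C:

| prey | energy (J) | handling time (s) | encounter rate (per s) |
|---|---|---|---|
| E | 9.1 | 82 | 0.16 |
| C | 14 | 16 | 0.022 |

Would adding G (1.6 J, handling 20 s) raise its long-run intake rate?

No

On E and C alone, R = ΣλE/(1+Σλh) = 1.764/14.47 = 0.1219 J/s.
G: E/h = 1.6/20 = 0.08 J/s.
0.08 < 0.1219, so adding G would lower the average — exclude it.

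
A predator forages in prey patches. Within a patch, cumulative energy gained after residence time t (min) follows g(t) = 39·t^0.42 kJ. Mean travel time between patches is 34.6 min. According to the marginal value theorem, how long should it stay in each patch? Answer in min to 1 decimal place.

Maximise g(t)/(T+t): set derivative to zero → g'(t)(T+t) = g(t).
g'(t) = 0.42·39·t^-0.58. Setting 0.42·39·t^-0.58 = 39·t^0.42/(34.6+t) gives 0.42(34.6+t) = t, so 0.58·t = 0.42×34.6.
t* = 0.42×34.6/0.58 = 25.06 min.

25.1 min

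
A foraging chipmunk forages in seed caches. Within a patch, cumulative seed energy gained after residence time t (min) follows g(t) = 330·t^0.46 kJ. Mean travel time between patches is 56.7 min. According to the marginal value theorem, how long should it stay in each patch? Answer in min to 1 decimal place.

48.3 min

Optimal t* satisfies g'(t*) = g(t*)/(T + t*).
g'(t) = 0.46·330·t^-0.54. Setting 0.46·330·t^-0.54 = 330·t^0.46/(56.7+t) gives 0.46(56.7+t) = t, so 0.54·t = 0.46×56.7.
t* = 0.46×56.7/0.54 = 48.3 min.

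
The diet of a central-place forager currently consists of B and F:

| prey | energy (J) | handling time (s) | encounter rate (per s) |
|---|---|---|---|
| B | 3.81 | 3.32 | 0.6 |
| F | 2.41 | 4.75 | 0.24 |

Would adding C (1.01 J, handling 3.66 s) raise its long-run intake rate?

No

On B and F alone, R = ΣλE/(1+Σλh) = 2.864/4.132 = 0.6932 J/s.
C: E/h = 1.01/3.66 = 0.276 J/s.
Since 0.276 < R, time spent handling C is better spent searching.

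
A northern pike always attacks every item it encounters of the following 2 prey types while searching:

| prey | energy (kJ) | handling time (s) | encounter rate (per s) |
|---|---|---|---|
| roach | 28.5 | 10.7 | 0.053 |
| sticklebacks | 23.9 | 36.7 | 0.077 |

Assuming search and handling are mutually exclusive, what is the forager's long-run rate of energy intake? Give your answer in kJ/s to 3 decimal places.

Energy encountered per unit search time: 0.053×28.5 + 0.077×23.9 = 3.351 kJ/s.
Handling time per unit search time: 0.053×10.7 + 0.077×36.7 = 3.393.
Rate = 3.351/(1 + 3.393) = 0.7628 kJ/s.

0.763 kJ/s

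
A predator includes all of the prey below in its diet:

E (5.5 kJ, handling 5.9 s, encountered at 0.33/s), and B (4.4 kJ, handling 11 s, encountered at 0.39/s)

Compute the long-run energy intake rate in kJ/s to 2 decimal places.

0.49 kJ/s

R = Σλ_iE_i / (1 + Σλ_ih_i)
Numerator: 0.33×5.5 + 0.39×4.4 = 3.531
Denominator: 1 + 0.33×5.9 + 0.39×11 = 7.237
R = 3.531/7.237 = 0.4879 kJ/s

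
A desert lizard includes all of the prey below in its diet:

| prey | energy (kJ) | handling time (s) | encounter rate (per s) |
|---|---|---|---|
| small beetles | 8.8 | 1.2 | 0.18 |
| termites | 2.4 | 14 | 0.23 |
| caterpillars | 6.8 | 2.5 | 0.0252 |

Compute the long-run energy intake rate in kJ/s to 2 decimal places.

0.51 kJ/s

Energy encountered per unit search time: 0.18×8.8 + 0.23×2.4 + 0.0252×6.8 = 2.307 kJ/s.
Handling time per unit search time: 0.18×1.2 + 0.23×14 + 0.0252×2.5 = 3.499.
Rate = 2.307/(1 + 3.499) = 0.5129 kJ/s.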